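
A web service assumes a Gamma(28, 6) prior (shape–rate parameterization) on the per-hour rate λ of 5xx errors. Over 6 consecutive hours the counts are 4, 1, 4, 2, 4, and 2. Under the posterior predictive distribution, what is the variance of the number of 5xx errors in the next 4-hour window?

Total count: 4 + 1 + 4 + 2 + 4 + 2 = 17.
Total exposure: 6 hours.
The Gamma prior is conjugate for the Poisson rate, so λ | data ~ Gamma(28+17, 6+6) = Gamma(45, 12).
The posterior predictive for a window of length T is Negative Binomial with variance T·α'·(β'+T)/β'² = 4·45·16/144 = 20.

20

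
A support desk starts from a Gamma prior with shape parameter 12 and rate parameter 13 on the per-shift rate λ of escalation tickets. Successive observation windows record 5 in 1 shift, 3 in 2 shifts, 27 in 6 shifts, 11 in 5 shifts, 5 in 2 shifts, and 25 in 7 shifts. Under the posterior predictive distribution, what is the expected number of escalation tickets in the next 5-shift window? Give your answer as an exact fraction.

110/9

Total count: 5 + 3 + 27 + 11 + 5 + 25 = 76.
Total exposure: 1 + 2 + 6 + 5 + 2 + 7 = 23 shifts.
Posterior: α' = 12 + 76 = 88, β' = 13 + 23 = 36.
Predictive mean over a 5-shift window = T·E[λ|data] = 5·88/36 = 110/9.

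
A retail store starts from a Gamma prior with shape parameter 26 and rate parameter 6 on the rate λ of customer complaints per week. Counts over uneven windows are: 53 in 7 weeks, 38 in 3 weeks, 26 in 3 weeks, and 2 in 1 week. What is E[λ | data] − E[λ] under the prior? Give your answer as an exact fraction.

Total count: 53 + 38 + 26 + 2 = 119.
Total exposure: 7 + 3 + 3 + 1 = 14 weeks.
Gamma(α, β) with Poisson data over total exposure Σt gives posterior Gamma(α+Σx, β+Σt) = Gamma(145, 20).
Posterior mean = 145/20 = 29/4; prior mean = 26/6 = 13/3. Difference = 29/4 − 13/3 = 35/12.

35/12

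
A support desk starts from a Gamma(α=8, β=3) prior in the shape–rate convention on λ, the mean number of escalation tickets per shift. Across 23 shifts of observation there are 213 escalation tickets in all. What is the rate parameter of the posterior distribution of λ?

26

Total count 213 over total exposure 23 shifts.
Conjugate update: add total count to the shape and total exposure to the rate, giving Gamma(221, 26).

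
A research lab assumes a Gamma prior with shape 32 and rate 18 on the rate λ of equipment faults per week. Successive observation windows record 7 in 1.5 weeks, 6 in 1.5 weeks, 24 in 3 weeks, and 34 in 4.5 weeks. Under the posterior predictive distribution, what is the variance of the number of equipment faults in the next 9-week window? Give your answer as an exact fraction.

Total count: 7 + 6 + 24 + 34 = 71.
Total exposure: 1.5 + 1.5 + 3 + 4.5 = 10.5 weeks.
Gamma(α, β) with Poisson data over total exposure Σt gives posterior Gamma(α+Σx, β+Σt) = Gamma(103, 57/2).
The posterior predictive for a window of length T is Negative Binomial with variance T·α'·(β'+T)/β'² = 9·103·(75/2)/(3249/4) = 15450/361.

15450/361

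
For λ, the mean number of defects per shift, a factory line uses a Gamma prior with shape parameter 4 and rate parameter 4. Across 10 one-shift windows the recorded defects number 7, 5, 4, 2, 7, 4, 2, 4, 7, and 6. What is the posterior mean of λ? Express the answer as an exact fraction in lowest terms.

26/7

Total count: 7 + 5 + 4 + 2 + 7 + 4 + 2 + 4 + 7 + 6 = 48.
Total exposure: 10 shifts.
By Gamma–Poisson conjugacy, the posterior is Gamma(α + Σx, β + Σt) = Gamma(4 + 48, 4 + 10) = Gamma(52, 14).
Posterior mean = α'/β' = 52/14 = 26/7.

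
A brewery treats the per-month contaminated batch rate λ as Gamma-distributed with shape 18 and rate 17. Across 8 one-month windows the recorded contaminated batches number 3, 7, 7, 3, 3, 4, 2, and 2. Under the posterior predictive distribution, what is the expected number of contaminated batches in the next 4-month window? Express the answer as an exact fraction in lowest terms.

196/25

Total count: 3 + 7 + 7 + 3 + 3 + 4 + 2 + 2 = 31.
Total exposure: 8 months.
By Gamma–Poisson conjugacy, the posterior is Gamma(α + Σx, β + Σt) = Gamma(18 + 31, 17 + 8) = Gamma(49, 25).
Predictive mean over a 4-month window = T·E[λ|data] = 4·49/25 = 196/25.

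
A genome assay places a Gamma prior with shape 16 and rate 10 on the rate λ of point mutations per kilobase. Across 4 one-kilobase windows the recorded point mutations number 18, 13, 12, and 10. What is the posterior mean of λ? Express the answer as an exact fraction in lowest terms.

Total count: 18 + 13 + 12 + 10 = 53.
Total exposure: 4 kilobases.
Conjugate update: add total count to the shape and total exposure to the rate, giving Gamma(69, 14).
Posterior mean = α'/β' = 69/14.

69/14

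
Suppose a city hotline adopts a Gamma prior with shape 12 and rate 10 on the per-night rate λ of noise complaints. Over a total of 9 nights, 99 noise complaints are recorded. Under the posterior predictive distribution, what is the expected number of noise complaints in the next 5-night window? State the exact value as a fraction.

Total count 99 over total exposure 9 nights.
Conjugate update: add total count to the shape and total exposure to the rate, giving Gamma(111, 19).
Predictive mean over a 5-night window = T·E[λ|data] = 5·111/19 = 555/19.

555/19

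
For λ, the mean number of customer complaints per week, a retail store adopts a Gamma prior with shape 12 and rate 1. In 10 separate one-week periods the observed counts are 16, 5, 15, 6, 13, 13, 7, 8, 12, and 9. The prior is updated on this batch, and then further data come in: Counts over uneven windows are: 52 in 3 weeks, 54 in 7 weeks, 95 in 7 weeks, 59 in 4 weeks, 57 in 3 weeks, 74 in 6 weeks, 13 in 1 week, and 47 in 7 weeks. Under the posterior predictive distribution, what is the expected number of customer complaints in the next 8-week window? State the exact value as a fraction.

Total count: 16 + 5 + 15 + 6 + 13 + 13 + 7 + 8 + 12 + 9 = 104.
Total exposure: 10 weeks.
After the first batch: Gamma(12 + 104, 1 + 10) = Gamma(116, 11).
Total count: 52 + 54 + 95 + 59 + 57 + 74 + 13 + 47 = 451.
Total exposure: 3 + 7 + 7 + 4 + 3 + 6 + 1 + 7 = 38 weeks.
After the second batch: Gamma(116 + 451, 11 + 38) = Gamma(567, 49).
Predictive mean over an 8-week window = T·E[λ|data] = 8·567/49 = 648/7.

648/7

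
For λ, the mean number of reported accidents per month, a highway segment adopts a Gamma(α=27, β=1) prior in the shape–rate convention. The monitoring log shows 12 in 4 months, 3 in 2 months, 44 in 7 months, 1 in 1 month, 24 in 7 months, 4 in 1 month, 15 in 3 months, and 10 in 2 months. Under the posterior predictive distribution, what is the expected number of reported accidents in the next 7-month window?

Total count: 12 + 3 + 44 + 1 + 24 + 4 + 15 + 10 = 113.
Total exposure: 4 + 2 + 7 + 1 + 7 + 1 + 3 + 2 = 27 months.
Gamma(α, β) with Poisson data over total exposure Σt gives posterior Gamma(α+Σx, β+Σt) = Gamma(140, 28).
Predictive mean over a 7-month window = T·E[λ|data] = 7·140/28 = 35.

35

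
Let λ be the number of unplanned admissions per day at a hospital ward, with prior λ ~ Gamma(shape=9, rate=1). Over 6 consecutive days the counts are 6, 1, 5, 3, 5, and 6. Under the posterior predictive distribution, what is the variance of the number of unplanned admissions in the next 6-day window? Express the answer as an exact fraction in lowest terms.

390/7

Total count: 6 + 1 + 5 + 3 + 5 + 6 = 26.
Total exposure: 6 days.
Conjugate update: add total count to the shape and total exposure to the rate, giving Gamma(35, 7).
The posterior predictive for a window of length T is Negative Binomial with variance T·α'·(β'+T)/β'² = 6·35·13/49 = 390/7.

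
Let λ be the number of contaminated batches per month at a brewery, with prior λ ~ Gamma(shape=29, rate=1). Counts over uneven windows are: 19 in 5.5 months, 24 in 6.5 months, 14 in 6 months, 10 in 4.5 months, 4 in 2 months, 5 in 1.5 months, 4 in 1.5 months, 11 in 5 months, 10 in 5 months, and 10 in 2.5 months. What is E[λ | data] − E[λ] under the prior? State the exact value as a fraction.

Total count: 19 + 24 + 14 + 10 + 4 + 5 + 4 + 11 + 10 + 10 = 111.
Total exposure: 5.5 + 6.5 + 6 + 4.5 + 2 + 1.5 + 1.5 + 5 + 5 + 2.5 = 40 months.
By Gamma–Poisson conjugacy, the posterior is Gamma(α + Σx, β + Σt) = Gamma(29 + 111, 1 + 40) = Gamma(140, 41).
Posterior mean = 140/41 = 140/41; prior mean = 29/1 = 29. Difference = 140/41 − 29 = -1049/41.

-1049/41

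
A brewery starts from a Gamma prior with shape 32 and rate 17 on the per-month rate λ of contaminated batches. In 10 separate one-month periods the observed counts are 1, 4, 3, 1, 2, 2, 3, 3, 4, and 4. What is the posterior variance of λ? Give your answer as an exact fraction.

59/729

Total count: 1 + 4 + 3 + 1 + 2 + 2 + 3 + 3 + 4 + 4 = 27.
Total exposure: 10 months.
Gamma(α, β) with Poisson data over total exposure Σt gives posterior Gamma(α+Σx, β+Σt) = Gamma(59, 27).
Posterior variance = α'/β'² = 59/729.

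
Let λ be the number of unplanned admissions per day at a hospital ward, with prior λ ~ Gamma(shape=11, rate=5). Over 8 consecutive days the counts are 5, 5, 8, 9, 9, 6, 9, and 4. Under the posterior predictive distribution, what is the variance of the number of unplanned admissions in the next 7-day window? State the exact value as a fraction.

9240/169

Total count: 5 + 5 + 8 + 9 + 9 + 6 + 9 + 4 = 55.
Total exposure: 8 days.
Conjugate update: add total count to the shape and total exposure to the rate, giving Gamma(66, 13).
The posterior predictive for a window of length T is Negative Binomial with variance T·α'·(β'+T)/β'² = 7·66·20/169 = 9240/169.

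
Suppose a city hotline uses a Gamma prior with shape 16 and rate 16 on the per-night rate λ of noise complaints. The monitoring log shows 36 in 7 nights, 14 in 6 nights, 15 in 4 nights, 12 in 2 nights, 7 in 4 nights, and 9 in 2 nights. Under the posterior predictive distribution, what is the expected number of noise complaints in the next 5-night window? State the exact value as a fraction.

545/41

Total count: 36 + 14 + 15 + 12 + 7 + 9 = 93.
Total exposure: 7 + 6 + 4 + 2 + 4 + 2 = 25 nights.
By Gamma–Poisson conjugacy, the posterior is Gamma(α + Σx, β + Σt) = Gamma(16 + 93, 16 + 25) = Gamma(109, 41).
Predictive mean over a 5-night window = T·E[λ|data] = 5·109/41 = 545/41.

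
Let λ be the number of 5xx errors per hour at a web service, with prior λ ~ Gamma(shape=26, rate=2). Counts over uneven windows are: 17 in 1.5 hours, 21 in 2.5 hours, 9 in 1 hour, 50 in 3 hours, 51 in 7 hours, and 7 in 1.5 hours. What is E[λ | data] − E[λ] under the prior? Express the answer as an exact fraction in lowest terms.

Total count: 17 + 21 + 9 + 50 + 51 + 7 = 155.
Total exposure: 1.5 + 2.5 + 1 + 3 + 7 + 1.5 = 16.5 hours.
The Gamma prior is conjugate for the Poisson rate, so λ | data ~ Gamma(26+155, 2+16.5) = Gamma(181, 37/2).
Posterior mean = 181/(37/2) = 362/37; prior mean = 26/2 = 13. Difference = 362/37 − 13 = -119/37.

-119/37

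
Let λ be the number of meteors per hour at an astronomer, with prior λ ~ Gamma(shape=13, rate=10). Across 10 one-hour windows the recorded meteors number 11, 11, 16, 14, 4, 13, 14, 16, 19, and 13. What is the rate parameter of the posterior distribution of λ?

Total count: 11 + 11 + 16 + 14 + 4 + 13 + 14 + 16 + 19 + 13 = 131.
Total exposure: 10 hours.
The Gamma prior is conjugate for the Poisson rate, so λ | data ~ Gamma(13+131, 10+10) = Gamma(144, 20).

20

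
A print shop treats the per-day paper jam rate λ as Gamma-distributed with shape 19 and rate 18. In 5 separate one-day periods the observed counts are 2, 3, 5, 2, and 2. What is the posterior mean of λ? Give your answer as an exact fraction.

33/23

Total count: 2 + 3 + 5 + 2 + 2 = 14.
Total exposure: 5 days.
Posterior: α' = 19 + 14 = 33, β' = 18 + 5 = 23.
Posterior mean = α'/β' = 33/23.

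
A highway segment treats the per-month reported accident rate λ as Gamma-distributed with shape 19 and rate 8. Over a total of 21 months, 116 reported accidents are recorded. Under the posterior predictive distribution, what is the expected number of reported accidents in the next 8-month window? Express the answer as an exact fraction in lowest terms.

Total count 116 over total exposure 21 months.
By Gamma–Poisson conjugacy, the posterior is Gamma(α + Σx, β + Σt) = Gamma(19 + 116, 8 + 21) = Gamma(135, 29).
Predictive mean over an 8-month window = T·E[λ|data] = 8·135/29 = 1080/29.

1080/29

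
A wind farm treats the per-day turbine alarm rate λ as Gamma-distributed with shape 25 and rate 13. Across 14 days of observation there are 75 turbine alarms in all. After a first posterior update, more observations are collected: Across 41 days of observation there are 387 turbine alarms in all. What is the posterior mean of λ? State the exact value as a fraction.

Total count 75 over total exposure 14 days.
After the first batch: Gamma(25 + 75, 13 + 14) = Gamma(100, 27).
Total count 387 over total exposure 41 days.
After the second batch: Gamma(100 + 387, 27 + 41) = Gamma(487, 68).
Posterior mean = α'/β' = 487/68.

487/68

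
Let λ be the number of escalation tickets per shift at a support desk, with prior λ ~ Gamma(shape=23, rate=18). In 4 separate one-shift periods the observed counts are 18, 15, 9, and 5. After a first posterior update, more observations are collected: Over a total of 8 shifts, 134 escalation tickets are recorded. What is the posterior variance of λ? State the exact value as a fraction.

17/75

Total count: 18 + 15 + 9 + 5 = 47.
Total exposure: 4 shifts.
After the first batch: Gamma(23 + 47, 18 + 4) = Gamma(70, 22).
Total count 134 over total exposure 8 shifts.
After the second batch: Gamma(70 + 134, 22 + 8) = Gamma(204, 30).
Posterior variance = α'/β'² = 204/900 = 17/75.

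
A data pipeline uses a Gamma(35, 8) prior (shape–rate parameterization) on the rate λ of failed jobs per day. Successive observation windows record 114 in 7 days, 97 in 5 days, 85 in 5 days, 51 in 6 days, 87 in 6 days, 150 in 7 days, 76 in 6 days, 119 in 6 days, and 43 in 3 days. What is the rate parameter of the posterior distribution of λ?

Total count: 114 + 97 + 85 + 51 + 87 + 150 + 76 + 119 + 43 = 822.
Total exposure: 7 + 5 + 5 + 6 + 6 + 7 + 6 + 6 + 3 = 51 days.
Posterior: α' = 35 + 822 = 857, β' = 8 + 51 = 59.

59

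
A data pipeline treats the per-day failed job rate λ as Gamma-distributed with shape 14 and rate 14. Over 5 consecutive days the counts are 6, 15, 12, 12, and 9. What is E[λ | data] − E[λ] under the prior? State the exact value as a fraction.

49/19

Total count: 6 + 15 + 12 + 12 + 9 = 54.
Total exposure: 5 days.
Gamma(α, β) with Poisson data over total exposure Σt gives posterior Gamma(α+Σx, β+Σt) = Gamma(68, 19).
Posterior mean = 68/19 = 68/19; prior mean = 14/14 = 1. Difference = 68/19 − 1 = 49/19.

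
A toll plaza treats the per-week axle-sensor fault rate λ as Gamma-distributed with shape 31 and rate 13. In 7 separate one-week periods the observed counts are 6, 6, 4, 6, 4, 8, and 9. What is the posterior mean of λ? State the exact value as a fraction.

Total count: 6 + 6 + 4 + 6 + 4 + 8 + 9 = 43.
Total exposure: 7 weeks.
By Gamma–Poisson conjugacy, the posterior is Gamma(α + Σx, β + Σt) = Gamma(31 + 43, 13 + 7) = Gamma(74, 20).
Posterior mean = α'/β' = 74/20 = 37/10.

37/10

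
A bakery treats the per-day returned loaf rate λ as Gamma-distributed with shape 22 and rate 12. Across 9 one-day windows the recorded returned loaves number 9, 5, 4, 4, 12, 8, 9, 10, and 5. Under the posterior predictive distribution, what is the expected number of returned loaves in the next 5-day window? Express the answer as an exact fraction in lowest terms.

Total count: 9 + 5 + 4 + 4 + 12 + 8 + 9 + 10 + 5 = 66.
Total exposure: 9 days.
Posterior: α' = 22 + 66 = 88, β' = 12 + 9 = 21.
Predictive mean over a 5-day window = T·E[λ|data] = 5·88/21 = 440/21.

440/21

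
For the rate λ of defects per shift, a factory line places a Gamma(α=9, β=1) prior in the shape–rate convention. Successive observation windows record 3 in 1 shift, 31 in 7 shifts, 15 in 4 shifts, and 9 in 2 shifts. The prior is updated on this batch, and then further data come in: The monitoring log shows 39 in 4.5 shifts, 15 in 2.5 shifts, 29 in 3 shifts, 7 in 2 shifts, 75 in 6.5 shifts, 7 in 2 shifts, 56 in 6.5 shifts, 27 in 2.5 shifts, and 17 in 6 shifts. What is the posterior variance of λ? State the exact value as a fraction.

1356/10201

Total count: 3 + 31 + 15 + 9 = 58.
Total exposure: 1 + 7 + 4 + 2 = 14 shifts.
After the first batch: Gamma(9 + 58, 1 + 14) = Gamma(67, 15).
Total count: 39 + 15 + 29 + 7 + 75 + 7 + 56 + 27 + 17 = 272.
Total exposure: 4.5 + 2.5 + 3 + 2 + 6.5 + 2 + 6.5 + 2.5 + 6 = 35.5 shifts.
After the second batch: Gamma(67 + 272, 15 + 35.5) = Gamma(339, 101/2).
Posterior variance = α'/β'² = 339/(10201/4) = 1356/10201.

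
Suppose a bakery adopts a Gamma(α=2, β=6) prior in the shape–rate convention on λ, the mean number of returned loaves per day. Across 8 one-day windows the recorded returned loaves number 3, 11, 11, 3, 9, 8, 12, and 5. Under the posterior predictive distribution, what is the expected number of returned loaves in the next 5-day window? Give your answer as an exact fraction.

160/7

Total count: 3 + 11 + 11 + 3 + 9 + 8 + 12 + 5 = 62.
Total exposure: 8 days.
Gamma(α, β) with Poisson data over total exposure Σt gives posterior Gamma(α+Σx, β+Σt) = Gamma(64, 14).
Predictive mean over a 5-day window = T·E[λ|data] = 5·64/14 = 160/7.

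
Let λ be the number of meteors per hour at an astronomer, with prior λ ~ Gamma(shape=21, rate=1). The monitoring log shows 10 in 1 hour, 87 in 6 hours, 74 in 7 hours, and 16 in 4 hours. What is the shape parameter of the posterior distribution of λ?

208

Total count: 10 + 87 + 74 + 16 = 187.
Total exposure: 1 + 6 + 7 + 4 = 18 hours.
The Gamma prior is conjugate for the Poisson rate, so λ | data ~ Gamma(21+187, 1+18) = Gamma(208, 19).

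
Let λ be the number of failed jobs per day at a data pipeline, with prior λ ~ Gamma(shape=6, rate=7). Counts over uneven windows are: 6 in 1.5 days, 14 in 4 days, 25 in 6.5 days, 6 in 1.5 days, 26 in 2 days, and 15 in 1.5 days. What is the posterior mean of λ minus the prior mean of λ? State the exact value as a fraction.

271/84

Total count: 6 + 14 + 25 + 6 + 26 + 15 = 92.
Total exposure: 1.5 + 4 + 6.5 + 1.5 + 2 + 1.5 = 17 days.
Conjugate update: add total count to the shape and total exposure to the rate, giving Gamma(98, 24).
Posterior mean = 98/24 = 49/12; prior mean = 6/7 = 6/7. Difference = 49/12 − 6/7 = 271/84.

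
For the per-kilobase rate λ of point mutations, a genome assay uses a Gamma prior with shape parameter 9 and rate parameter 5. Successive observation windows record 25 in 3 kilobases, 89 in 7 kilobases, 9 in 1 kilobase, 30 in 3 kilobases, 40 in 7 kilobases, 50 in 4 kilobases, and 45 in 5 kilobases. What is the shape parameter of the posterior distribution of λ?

297

Total count: 25 + 89 + 9 + 30 + 40 + 50 + 45 = 288.
Total exposure: 3 + 7 + 1 + 3 + 7 + 4 + 5 = 30 kilobases.
Conjugate update: add total count to the shape and total exposure to the rate, giving Gamma(297, 35).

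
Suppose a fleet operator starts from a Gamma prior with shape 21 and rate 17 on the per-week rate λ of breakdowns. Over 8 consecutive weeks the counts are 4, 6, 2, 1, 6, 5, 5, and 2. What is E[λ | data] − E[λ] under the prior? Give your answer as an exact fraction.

Total count: 4 + 6 + 2 + 1 + 6 + 5 + 5 + 2 = 31.
Total exposure: 8 weeks.
By Gamma–Poisson conjugacy, the posterior is Gamma(α + Σx, β + Σt) = Gamma(21 + 31, 17 + 8) = Gamma(52, 25).
Posterior mean = 52/25 = 52/25; prior mean = 21/17 = 21/17. Difference = 52/25 − 21/17 = 359/425.

359/425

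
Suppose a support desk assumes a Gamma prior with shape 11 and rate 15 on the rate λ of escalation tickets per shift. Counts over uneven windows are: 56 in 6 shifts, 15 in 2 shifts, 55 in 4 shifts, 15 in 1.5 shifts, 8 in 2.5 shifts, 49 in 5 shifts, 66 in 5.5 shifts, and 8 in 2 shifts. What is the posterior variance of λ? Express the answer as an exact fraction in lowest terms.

Total count: 56 + 15 + 55 + 15 + 8 + 49 + 66 + 8 = 272.
Total exposure: 6 + 2 + 4 + 1.5 + 2.5 + 5 + 5.5 + 2 = 28.5 shifts.
Conjugate update: add total count to the shape and total exposure to the rate, giving Gamma(283, 87/2).
Posterior variance = α'/β'² = 283/(7569/4) = 1132/7569.

1132/7569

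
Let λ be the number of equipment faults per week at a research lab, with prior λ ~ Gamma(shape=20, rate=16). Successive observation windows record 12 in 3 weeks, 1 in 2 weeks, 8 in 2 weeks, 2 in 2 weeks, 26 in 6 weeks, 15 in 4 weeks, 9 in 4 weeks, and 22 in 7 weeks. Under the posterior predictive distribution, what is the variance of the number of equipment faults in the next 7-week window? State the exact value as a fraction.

Total count: 12 + 1 + 8 + 2 + 26 + 15 + 9 + 22 = 95.
Total exposure: 3 + 2 + 2 + 2 + 6 + 4 + 4 + 7 = 30 weeks.
Conjugate update: add total count to the shape and total exposure to the rate, giving Gamma(115, 46).
The posterior predictive for a window of length T is Negative Binomial with variance T·α'·(β'+T)/β'² = 7·115·53/2116 = 1855/92.

1855/92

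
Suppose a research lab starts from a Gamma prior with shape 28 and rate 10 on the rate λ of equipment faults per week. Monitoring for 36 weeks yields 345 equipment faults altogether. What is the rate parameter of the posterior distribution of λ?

46

Total count 345 over total exposure 36 weeks.
Posterior: α' = 28 + 345 = 373, β' = 10 + 36 = 46.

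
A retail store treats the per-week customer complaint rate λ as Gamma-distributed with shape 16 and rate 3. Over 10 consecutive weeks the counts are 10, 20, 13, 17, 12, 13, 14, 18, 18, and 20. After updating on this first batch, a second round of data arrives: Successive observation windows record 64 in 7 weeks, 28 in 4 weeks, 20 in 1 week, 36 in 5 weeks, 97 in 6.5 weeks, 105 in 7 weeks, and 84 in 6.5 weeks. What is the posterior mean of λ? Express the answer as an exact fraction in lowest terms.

121/10

Total count: 10 + 20 + 13 + 17 + 12 + 13 + 14 + 18 + 18 + 20 = 155.
Total exposure: 10 weeks.
After the first batch: Gamma(16 + 155, 3 + 10) = Gamma(171, 13).
Total count: 64 + 28 + 20 + 36 + 97 + 105 + 84 = 434.
Total exposure: 7 + 4 + 1 + 5 + 6.5 + 7 + 6.5 = 37 weeks.
After the second batch: Gamma(171 + 434, 13 + 37) = Gamma(605, 50).
Posterior mean = α'/β' = 605/50 = 121/10.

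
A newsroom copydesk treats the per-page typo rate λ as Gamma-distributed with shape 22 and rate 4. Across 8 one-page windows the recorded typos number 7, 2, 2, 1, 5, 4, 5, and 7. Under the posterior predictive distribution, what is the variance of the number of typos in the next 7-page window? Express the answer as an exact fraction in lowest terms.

7315/144

Total count: 7 + 2 + 2 + 1 + 5 + 4 + 5 + 7 = 33.
Total exposure: 8 pages.
By Gamma–Poisson conjugacy, the posterior is Gamma(α + Σx, β + Σt) = Gamma(22 + 33, 4 + 8) = Gamma(55, 12).
The posterior predictive for a window of length T is Negative Binomial with variance T·α'·(β'+T)/β'² = 7·55·19/144 = 7315/144.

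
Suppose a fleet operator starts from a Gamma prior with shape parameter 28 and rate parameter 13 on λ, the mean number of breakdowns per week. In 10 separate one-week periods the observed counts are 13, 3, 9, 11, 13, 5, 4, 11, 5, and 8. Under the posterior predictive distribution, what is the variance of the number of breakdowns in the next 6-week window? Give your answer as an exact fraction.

Total count: 13 + 3 + 9 + 11 + 13 + 5 + 4 + 11 + 5 + 8 = 82.
Total exposure: 10 weeks.
Posterior: α' = 28 + 82 = 110, β' = 13 + 10 = 23.
The posterior predictive for a window of length T is Negative Binomial with variance T·α'·(β'+T)/β'² = 6·110·29/529 = 19140/529.

19140/529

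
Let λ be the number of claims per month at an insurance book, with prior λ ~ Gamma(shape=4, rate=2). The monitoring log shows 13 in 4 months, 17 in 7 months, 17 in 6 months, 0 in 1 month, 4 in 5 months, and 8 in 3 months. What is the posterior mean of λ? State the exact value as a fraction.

Total count: 13 + 17 + 17 + 0 + 4 + 8 = 59.
Total exposure: 4 + 7 + 6 + 1 + 5 + 3 = 26 months.
Posterior: α' = 4 + 59 = 63, β' = 2 + 26 = 28.
Posterior mean = α'/β' = 63/28 = 9/4.

9/4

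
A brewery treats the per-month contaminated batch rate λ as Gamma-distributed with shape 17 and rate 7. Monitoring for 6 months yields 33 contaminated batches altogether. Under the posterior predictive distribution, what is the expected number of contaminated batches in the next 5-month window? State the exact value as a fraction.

250/13

Total count 33 over total exposure 6 months.
By Gamma–Poisson conjugacy, the posterior is Gamma(α + Σx, β + Σt) = Gamma(17 + 33, 7 + 6) = Gamma(50, 13).
Predictive mean over a 5-month window = T·E[λ|data] = 5·50/13 = 250/13.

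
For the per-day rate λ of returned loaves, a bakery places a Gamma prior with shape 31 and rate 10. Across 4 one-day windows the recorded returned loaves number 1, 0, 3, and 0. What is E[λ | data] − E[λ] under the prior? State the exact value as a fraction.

Total count: 1 + 0 + 3 + 0 = 4.
Total exposure: 4 days.
By Gamma–Poisson conjugacy, the posterior is Gamma(α + Σx, β + Σt) = Gamma(31 + 4, 10 + 4) = Gamma(35, 14).
Posterior mean = 35/14 = 5/2; prior mean = 31/10 = 31/10. Difference = 5/2 − 31/10 = -3/5.

-3/5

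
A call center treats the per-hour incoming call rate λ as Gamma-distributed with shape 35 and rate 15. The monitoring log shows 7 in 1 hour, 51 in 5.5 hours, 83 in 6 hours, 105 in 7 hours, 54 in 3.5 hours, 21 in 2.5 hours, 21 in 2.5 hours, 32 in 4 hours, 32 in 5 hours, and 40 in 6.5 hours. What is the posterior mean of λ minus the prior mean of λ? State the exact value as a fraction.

Total count: 7 + 51 + 83 + 105 + 54 + 21 + 21 + 32 + 32 + 40 = 446.
Total exposure: 1 + 5.5 + 6 + 7 + 3.5 + 2.5 + 2.5 + 4 + 5 + 6.5 = 43.5 hours.
Posterior: α' = 35 + 446 = 481, β' = 15 + 43.5 = 117/2.
Posterior mean = 481/(117/2) = 74/9; prior mean = 35/15 = 7/3. Difference = 74/9 − 7/3 = 53/9.

53/9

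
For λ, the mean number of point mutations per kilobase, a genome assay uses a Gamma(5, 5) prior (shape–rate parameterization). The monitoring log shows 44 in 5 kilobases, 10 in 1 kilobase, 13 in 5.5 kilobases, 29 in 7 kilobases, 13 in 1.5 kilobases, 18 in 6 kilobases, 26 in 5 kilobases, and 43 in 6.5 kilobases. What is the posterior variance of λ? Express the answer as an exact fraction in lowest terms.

804/7225

Total count: 44 + 10 + 13 + 29 + 13 + 18 + 26 + 43 = 196.
Total exposure: 5 + 1 + 5.5 + 7 + 1.5 + 6 + 5 + 6.5 = 37.5 kilobases.
Conjugate update: add total count to the shape and total exposure to the rate, giving Gamma(201, 85/2).
Posterior variance = α'/β'² = 201/(7225/4) = 804/7225.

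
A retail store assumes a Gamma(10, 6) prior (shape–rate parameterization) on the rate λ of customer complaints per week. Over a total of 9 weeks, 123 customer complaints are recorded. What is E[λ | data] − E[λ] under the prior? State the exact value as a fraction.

Total count 123 over total exposure 9 weeks.
Conjugate update: add total count to the shape and total exposure to the rate, giving Gamma(133, 15).
Posterior mean = 133/15 = 133/15; prior mean = 10/6 = 5/3. Difference = 133/15 − 5/3 = 36/5.

36/5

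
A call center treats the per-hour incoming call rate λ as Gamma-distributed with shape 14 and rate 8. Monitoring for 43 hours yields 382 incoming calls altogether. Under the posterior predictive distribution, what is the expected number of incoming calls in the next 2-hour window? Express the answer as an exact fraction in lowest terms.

Total count 382 over total exposure 43 hours.
Gamma(α, β) with Poisson data over total exposure Σt gives posterior Gamma(α+Σx, β+Σt) = Gamma(396, 51).
Predictive mean over a 2-hour window = T·E[λ|data] = 2·396/51 = 264/17.

264/17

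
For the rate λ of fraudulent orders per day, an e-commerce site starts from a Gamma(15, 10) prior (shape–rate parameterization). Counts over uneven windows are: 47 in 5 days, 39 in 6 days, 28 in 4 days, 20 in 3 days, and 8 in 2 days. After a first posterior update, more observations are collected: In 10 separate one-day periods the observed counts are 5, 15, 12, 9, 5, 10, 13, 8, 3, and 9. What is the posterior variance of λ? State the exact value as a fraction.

123/800

Total count: 47 + 39 + 28 + 20 + 8 = 142.
Total exposure: 5 + 6 + 4 + 3 + 2 = 20 days.
After the first batch: Gamma(15 + 142, 10 + 20) = Gamma(157, 30).
Total count: 5 + 15 + 12 + 9 + 5 + 10 + 13 + 8 + 3 + 9 = 89.
Total exposure: 10 days.
After the second batch: Gamma(157 + 89, 30 + 10) = Gamma(246, 40).
Posterior variance = α'/β'² = 246/1600 = 123/800.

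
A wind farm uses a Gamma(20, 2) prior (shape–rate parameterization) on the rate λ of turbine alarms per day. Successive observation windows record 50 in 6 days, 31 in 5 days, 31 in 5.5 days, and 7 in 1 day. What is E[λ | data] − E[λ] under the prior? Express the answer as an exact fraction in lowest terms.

-112/39

Total count: 50 + 31 + 31 + 7 = 119.
Total exposure: 6 + 5 + 5.5 + 1 = 17.5 days.
Conjugate update: add total count to the shape and total exposure to the rate, giving Gamma(139, 39/2).
Posterior mean = 139/(39/2) = 278/39; prior mean = 20/2 = 10. Difference = 278/39 − 10 = -112/39.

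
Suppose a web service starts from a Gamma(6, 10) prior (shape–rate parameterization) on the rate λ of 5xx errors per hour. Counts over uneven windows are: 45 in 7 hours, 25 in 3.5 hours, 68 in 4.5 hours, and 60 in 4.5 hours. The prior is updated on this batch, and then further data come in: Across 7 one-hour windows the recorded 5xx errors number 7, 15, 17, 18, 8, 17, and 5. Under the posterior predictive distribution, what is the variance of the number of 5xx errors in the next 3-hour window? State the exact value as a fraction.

Total count: 45 + 25 + 68 + 60 = 198.
Total exposure: 7 + 3.5 + 4.5 + 4.5 = 19.5 hours.
After the first batch: Gamma(6 + 198, 10 + 19.5) = Gamma(204, 59/2).
Total count: 7 + 15 + 17 + 18 + 8 + 17 + 5 = 87.
Total exposure: 7 hours.
After the second batch: Gamma(204 + 87, 59/2 + 7) = Gamma(291, 73/2).
The posterior predictive for a window of length T is Negative Binomial with variance T·α'·(β'+T)/β'² = 3·291·(79/2)/(5329/4) = 137934/5329.

137934/5329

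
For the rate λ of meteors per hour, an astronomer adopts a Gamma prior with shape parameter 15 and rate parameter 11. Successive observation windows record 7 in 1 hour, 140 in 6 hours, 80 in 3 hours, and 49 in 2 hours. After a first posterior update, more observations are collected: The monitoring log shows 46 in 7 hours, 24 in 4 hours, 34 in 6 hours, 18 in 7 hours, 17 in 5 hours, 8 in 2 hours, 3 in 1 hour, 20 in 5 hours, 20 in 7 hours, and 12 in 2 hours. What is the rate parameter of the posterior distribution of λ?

Total count: 7 + 140 + 80 + 49 = 276.
Total exposure: 1 + 6 + 3 + 2 = 12 hours.
After the first batch: Gamma(15 + 276, 11 + 12) = Gamma(291, 23).
Total count: 46 + 24 + 34 + 18 + 17 + 8 + 3 + 20 + 20 + 12 = 202.
Total exposure: 7 + 4 + 6 + 7 + 5 + 2 + 1 + 5 + 7 + 2 = 46 hours.
After the second batch: Gamma(291 + 202, 23 + 46) = Gamma(493, 69).

69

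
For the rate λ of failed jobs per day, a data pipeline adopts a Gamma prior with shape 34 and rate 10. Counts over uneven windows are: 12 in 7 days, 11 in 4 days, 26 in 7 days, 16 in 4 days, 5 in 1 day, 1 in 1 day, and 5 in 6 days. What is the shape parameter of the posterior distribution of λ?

110

Total count: 12 + 11 + 26 + 16 + 5 + 1 + 5 = 76.
Total exposure: 7 + 4 + 7 + 4 + 1 + 1 + 6 = 30 days.
Posterior: α' = 34 + 76 = 110, β' = 10 + 30 = 40.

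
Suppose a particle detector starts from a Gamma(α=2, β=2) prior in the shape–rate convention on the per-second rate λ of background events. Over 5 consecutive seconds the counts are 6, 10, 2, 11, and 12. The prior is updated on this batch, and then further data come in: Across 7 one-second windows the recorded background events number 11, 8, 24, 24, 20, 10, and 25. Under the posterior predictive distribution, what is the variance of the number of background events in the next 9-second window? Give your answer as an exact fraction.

Total count: 6 + 10 + 2 + 11 + 12 = 41.
Total exposure: 5 seconds.
After the first batch: Gamma(2 + 41, 2 + 5) = Gamma(43, 7).
Total count: 11 + 8 + 24 + 24 + 20 + 10 + 25 = 122.
Total exposure: 7 seconds.
After the second batch: Gamma(43 + 122, 7 + 7) = Gamma(165, 14).
The posterior predictive for a window of length T is Negative Binomial with variance T·α'·(β'+T)/β'² = 9·165·23/196 = 34155/196.

34155/196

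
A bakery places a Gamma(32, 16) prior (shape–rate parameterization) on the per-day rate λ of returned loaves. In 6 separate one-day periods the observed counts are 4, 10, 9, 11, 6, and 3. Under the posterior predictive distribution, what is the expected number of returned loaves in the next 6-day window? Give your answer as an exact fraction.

Total count: 4 + 10 + 9 + 11 + 6 + 3 = 43.
Total exposure: 6 days.
By Gamma–Poisson conjugacy, the posterior is Gamma(α + Σx, β + Σt) = Gamma(32 + 43, 16 + 6) = Gamma(75, 22).
Predictive mean over a 6-day window = T·E[λ|data] = 6·75/22 = 225/11.

225/11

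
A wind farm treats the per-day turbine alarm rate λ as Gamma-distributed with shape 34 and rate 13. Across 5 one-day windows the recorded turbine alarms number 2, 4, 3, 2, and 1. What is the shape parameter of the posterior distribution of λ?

Total count: 2 + 4 + 3 + 2 + 1 = 12.
Total exposure: 5 days.
By Gamma–Poisson conjugacy, the posterior is Gamma(α + Σx, β + Σt) = Gamma(34 + 12, 13 + 5) = Gamma(46, 18).

46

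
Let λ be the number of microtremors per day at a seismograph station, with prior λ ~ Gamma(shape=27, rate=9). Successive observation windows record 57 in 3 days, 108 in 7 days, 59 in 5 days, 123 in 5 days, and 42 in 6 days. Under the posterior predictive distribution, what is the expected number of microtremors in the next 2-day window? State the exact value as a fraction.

Total count: 57 + 108 + 59 + 123 + 42 = 389.
Total exposure: 3 + 7 + 5 + 5 + 6 = 26 days.
Gamma(α, β) with Poisson data over total exposure Σt gives posterior Gamma(α+Σx, β+Σt) = Gamma(416, 35).
Predictive mean over a 2-day window = T·E[λ|data] = 2·416/35 = 832/35.

832/35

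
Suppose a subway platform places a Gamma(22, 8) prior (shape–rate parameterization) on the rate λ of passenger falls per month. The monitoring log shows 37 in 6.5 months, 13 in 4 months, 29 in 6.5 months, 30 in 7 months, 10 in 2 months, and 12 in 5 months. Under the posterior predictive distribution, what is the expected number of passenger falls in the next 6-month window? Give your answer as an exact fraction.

Total count: 37 + 13 + 29 + 30 + 10 + 12 = 131.
Total exposure: 6.5 + 4 + 6.5 + 7 + 2 + 5 = 31 months.
Posterior: α' = 22 + 131 = 153, β' = 8 + 31 = 39.
Predictive mean over a 6-month window = T·E[λ|data] = 6·153/39 = 306/13.

306/13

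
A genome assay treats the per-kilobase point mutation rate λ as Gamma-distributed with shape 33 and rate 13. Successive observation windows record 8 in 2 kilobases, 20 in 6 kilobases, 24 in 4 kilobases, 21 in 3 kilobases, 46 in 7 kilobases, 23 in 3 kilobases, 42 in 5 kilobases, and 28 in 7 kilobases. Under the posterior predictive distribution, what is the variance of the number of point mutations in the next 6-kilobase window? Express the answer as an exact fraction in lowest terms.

Total count: 8 + 20 + 24 + 21 + 46 + 23 + 42 + 28 = 212.
Total exposure: 2 + 6 + 4 + 3 + 7 + 3 + 5 + 7 = 37 kilobases.
Conjugate update: add total count to the shape and total exposure to the rate, giving Gamma(245, 50).
The posterior predictive for a window of length T is Negative Binomial with variance T·α'·(β'+T)/β'² = 6·245·56/2500 = 4116/125.

4116/125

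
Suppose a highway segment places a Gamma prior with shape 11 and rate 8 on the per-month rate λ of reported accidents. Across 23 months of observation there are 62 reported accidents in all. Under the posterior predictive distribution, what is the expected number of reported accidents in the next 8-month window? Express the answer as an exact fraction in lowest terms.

584/31

Total count 62 over total exposure 23 months.
Conjugate update: add total count to the shape and total exposure to the rate, giving Gamma(73, 31).
Predictive mean over an 8-month window = T·E[λ|data] = 8·73/31 = 584/31.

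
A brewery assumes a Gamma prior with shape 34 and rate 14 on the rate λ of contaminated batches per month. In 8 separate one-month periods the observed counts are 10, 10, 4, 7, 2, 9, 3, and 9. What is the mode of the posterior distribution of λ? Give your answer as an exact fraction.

Total count: 10 + 10 + 4 + 7 + 2 + 9 + 3 + 9 = 54.
Total exposure: 8 months.
Gamma(α, β) with Poisson data over total exposure Σt gives posterior Gamma(α+Σx, β+Σt) = Gamma(88, 22).
Posterior mode = (α'−1)/β' = 87/22.

87/22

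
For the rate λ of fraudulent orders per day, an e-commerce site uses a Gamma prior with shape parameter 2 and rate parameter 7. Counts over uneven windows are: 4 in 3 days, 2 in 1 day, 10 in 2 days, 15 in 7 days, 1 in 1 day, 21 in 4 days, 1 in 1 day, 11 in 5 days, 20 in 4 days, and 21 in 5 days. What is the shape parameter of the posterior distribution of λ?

Total count: 4 + 2 + 10 + 15 + 1 + 21 + 1 + 11 + 20 + 21 = 106.
Total exposure: 3 + 1 + 2 + 7 + 1 + 4 + 1 + 5 + 4 + 5 = 33 days.
Posterior: α' = 2 + 106 = 108, β' = 7 + 33 = 40.

108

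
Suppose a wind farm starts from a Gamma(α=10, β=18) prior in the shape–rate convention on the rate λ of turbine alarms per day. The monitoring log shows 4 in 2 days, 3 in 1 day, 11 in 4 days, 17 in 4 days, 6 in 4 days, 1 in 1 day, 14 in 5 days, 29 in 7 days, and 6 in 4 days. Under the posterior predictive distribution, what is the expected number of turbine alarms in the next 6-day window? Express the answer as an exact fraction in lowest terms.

Total count: 4 + 3 + 11 + 17 + 6 + 1 + 14 + 29 + 6 = 91.
Total exposure: 2 + 1 + 4 + 4 + 4 + 1 + 5 + 7 + 4 = 32 days.
Gamma(α, β) with Poisson data over total exposure Σt gives posterior Gamma(α+Σx, β+Σt) = Gamma(101, 50).
Predictive mean over a 6-day window = T·E[λ|data] = 6·101/50 = 303/25.

303/25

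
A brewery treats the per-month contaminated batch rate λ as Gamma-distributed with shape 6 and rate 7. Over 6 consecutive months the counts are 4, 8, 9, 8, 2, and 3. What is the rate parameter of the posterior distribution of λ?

13

Total count: 4 + 8 + 9 + 8 + 2 + 3 = 34.
Total exposure: 6 months.
The Gamma prior is conjugate for the Poisson rate, so λ | data ~ Gamma(6+34, 7+6) = Gamma(40, 13).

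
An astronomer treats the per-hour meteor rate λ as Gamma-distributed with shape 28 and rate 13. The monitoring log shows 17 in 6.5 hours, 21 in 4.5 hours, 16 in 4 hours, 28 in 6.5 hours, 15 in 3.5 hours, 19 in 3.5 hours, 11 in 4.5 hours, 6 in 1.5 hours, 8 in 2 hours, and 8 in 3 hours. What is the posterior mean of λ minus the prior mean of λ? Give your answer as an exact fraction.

Total count: 17 + 21 + 16 + 28 + 15 + 19 + 11 + 6 + 8 + 8 = 149.
Total exposure: 6.5 + 4.5 + 4 + 6.5 + 3.5 + 3.5 + 4.5 + 1.5 + 2 + 3 = 39.5 hours.
Posterior: α' = 28 + 149 = 177, β' = 13 + 39.5 = 105/2.
Posterior mean = 177/(105/2) = 118/35; prior mean = 28/13 = 28/13. Difference = 118/35 − 28/13 = 554/455.

554/455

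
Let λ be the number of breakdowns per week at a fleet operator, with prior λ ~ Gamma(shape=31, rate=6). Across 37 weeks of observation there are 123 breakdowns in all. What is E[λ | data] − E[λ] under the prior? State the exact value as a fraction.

Total count 123 over total exposure 37 weeks.
Posterior: α' = 31 + 123 = 154, β' = 6 + 37 = 43.
Posterior mean = 154/43 = 154/43; prior mean = 31/6 = 31/6. Difference = 154/43 − 31/6 = -409/258.

-409/258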